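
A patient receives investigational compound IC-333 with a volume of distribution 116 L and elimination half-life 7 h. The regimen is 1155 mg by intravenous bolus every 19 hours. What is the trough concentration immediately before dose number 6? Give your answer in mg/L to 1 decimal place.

f = (1/2)^(τ/t½) = (1/2)^(19/7) ≈ 0.1524.
C₀ = D/Vd = 1155/116 ≈ 9.957 mg/L.
Before the 6th dose, 5 doses have been given. Superposition: Cmin = C₀·(f + f² + … + f^5).
≈ 9.957 × (0.1524 + 0.0232 + 0.0035 + 0.0005 + 0.0001) ≈ 9.957 × 0.1797 ≈ 1.789 mg/L.

1.8 mg/L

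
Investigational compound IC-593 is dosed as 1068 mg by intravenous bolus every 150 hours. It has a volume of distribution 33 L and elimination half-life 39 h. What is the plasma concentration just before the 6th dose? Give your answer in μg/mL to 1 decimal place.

2.4 μg/mL

f = (1/2)^(τ/t½) = (1/2)^(150/39) ≈ 0.0695.
C₀ = D/Vd = 1068/33 ≈ 32.364 μg/mL.
Before the 6th dose, 5 doses have been given. Superposition: Cmin = C₀·(f + f² + … + f^5).
≈ 32.364 × (0.0695 + 0.0048 + 0.0003 + 0.0000 + 0.0000) ≈ 32.364 × 0.0746 ≈ 2.414 μg/mL.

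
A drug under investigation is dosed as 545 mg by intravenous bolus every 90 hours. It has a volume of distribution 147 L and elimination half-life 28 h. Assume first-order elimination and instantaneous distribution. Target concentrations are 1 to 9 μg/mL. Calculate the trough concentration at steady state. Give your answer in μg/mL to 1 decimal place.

Over one 90-h interval, 90/28 ≈ 3.2143 half-lives elapse, leaving f ≈ 0.1077 of each dose.
Accumulation ratio R = 1/(1 − f) ≈ 1/0.8923 ≈ 1.1207.
Single-dose peak C₀ = D/Vd = 545/147 ≈ 3.707 μg/mL.
Cmax,ss = C₀/(1 − f) ≈ 3.707/0.8923 ≈ 4.154 μg/mL.
One interval later, Cmin,ss = Cmax,ss·e^(−kτ) ≈ 4.154 × 0.1077 ≈ 0.447 μg/mL.
Trough 0.4 μg/mL vs MEC 1 μg/mL: subtherapeutic.

0.4 μg/mL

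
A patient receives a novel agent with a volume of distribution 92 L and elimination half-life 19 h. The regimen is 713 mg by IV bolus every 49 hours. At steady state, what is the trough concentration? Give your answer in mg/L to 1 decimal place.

k = ln2/t½ = ln2/19 ≈ 0.036481 h⁻¹; fraction remaining f = e^(−kτ) = e^(−0.036481×49) ≈ 0.1674.
Each bolus raises the concentration by D/Vd = 713/92 ≈ 7.750 mg/L.
Steady-state trough Cmin,ss = C₀·f/(1−f) ≈ 7.750 × 0.1674/0.8326 ≈ 1.558 mg/L.

1.6 mg/L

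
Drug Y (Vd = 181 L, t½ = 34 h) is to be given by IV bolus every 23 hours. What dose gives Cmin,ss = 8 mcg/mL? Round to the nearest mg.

866 mg

τ/t½ = 23/34 ≈ 0.67647, so f = (1/2)^(23/34) ≈ 0.625694.
Cmin,ss = (D/Vd)·f/(1−f), so D = Cmin,ss·Vd·(1−f)/f.
D = 8 × 181 × (1−f)/f ≈ 8 × 181 × 0.59823 ≈ 866.24 mg.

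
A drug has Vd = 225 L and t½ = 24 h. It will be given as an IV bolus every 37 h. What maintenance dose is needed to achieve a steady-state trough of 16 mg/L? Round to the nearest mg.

6881 mg

τ/t½ = 37/24 ≈ 1.5417, so f = (1/2)^(37/24) ≈ 0.343488.
Cmin,ss = (D/Vd)·f/(1−f), so D = Cmin,ss·Vd·(1−f)/f.
D = 16 × 225 × (1−f)/f ≈ 16 × 225 × 1.91131 ≈ 6880.72 mg.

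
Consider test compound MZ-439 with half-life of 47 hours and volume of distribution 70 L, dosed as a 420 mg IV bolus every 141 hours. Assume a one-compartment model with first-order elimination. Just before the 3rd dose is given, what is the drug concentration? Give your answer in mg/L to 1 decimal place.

0.8 mg/L

f = (1/2)^(τ/t½) = (1/2)^(141/47) ≈ 0.1250.
C₀ = D/Vd = 420/70 ≈ 6.000 mg/L.
Before the 3rd dose, 2 doses have been given. Superposition: Cmin = C₀·(f + f²).
≈ 6.000 × (0.1250 + 0.0156) ≈ 6.000 × 0.1406 ≈ 0.844 mg/L.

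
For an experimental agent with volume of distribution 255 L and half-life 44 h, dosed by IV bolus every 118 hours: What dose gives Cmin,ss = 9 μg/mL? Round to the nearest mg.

τ/t½ = 118/44 ≈ 2.6818, so f = (1/2)^(118/44) ≈ 0.155845.
Cmin,ss = (D/Vd)·f/(1−f), so D = Cmin,ss·Vd·(1−f)/f.
D = 9 × 255 × (1−f)/f ≈ 9 × 255 × 5.41663 ≈ 12431.17 mg.

12431 mg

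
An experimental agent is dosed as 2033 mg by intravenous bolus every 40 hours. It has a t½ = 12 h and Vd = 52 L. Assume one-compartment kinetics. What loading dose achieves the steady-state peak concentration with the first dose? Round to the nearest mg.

f = (1/2)^(40/12) ≈ 0.099213; accumulation ratio R = 1/(1−f) ≈ 1.11014.
Loading dose to hit Cmax,ss on first dose: D_load = D_maint·R ≈ 2033 × 1.11014 ≈ 2256.91 mg.

2257 mg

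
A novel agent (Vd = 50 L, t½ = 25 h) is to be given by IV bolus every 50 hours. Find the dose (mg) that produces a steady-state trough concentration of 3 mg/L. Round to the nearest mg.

τ/t½ = 50/25 ≈ 2, so f = (1/2)^(50/25) ≈ 0.250000.
Cmin,ss = (D/Vd)·f/(1−f), so D = Cmin,ss·Vd·(1−f)/f.
D = 3 × 50 × (1−f)/f ≈ 3 × 50 × 3.00000 ≈ 450.00 mg.

450 mg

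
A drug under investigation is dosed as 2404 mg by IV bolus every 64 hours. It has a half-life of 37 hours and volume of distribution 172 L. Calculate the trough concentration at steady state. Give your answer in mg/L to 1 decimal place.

6.0 mg/L

Over one 64-h interval, 64/37 ≈ 1.7297 half-lives elapse, leaving f ≈ 0.3015 of each dose.
Accumulation ratio R = 1/(1 − f) ≈ 1/0.6985 ≈ 1.4316.
Single-dose peak C₀ = D/Vd = 2404/172 ≈ 13.977 mg/L.
Steady-state peak Cmax,ss = C₀·R ≈ 13.977 × 1.4316 ≈ 20.009 mg/L.
One interval later, Cmin,ss = Cmax,ss·e^(−kτ) ≈ 20.009 × 0.3015 ≈ 6.033 mg/L.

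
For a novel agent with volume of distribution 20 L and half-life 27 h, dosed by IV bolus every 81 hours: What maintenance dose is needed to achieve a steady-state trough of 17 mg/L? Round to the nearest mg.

2380 mg

τ/t½ = 81/27 ≈ 3, so f = (1/2)^(81/27) ≈ 0.125000.
Cmin,ss = (D/Vd)·f/(1−f), so D = Cmin,ss·Vd·(1−f)/f.
D = 17 × 20 × (1−f)/f ≈ 17 × 20 × 7.00000 ≈ 2380.00 mg.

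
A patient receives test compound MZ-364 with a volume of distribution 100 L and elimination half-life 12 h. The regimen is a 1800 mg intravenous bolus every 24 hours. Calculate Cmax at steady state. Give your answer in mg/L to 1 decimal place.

τ = 24 h = 2 half-lives, so f = (1/2)^2 = 0.25.
Accumulation ratio R = 1/(1 − f) = 1/0.75 = 4/3.
Single-dose peak C₀ = D/Vd = 1800/100 = 18 mg/L.
Steady-state peak Cmax,ss = C₀·R = 18 × 4/3 ≈ 24.000 mg/L.

24.0 mg/L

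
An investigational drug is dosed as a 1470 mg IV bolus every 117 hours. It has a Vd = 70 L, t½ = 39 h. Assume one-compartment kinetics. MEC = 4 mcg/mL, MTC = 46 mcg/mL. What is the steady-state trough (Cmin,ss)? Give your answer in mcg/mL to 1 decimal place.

3.0 mcg/mL

τ = 117 h = 3 half-lives, so f = (1/2)^3 = 0.125.
At steady state, R = 1/(1 − 0.125) = 8/7.
Single-dose peak C₀ = D/Vd = 1470/70 = 21 mcg/mL.
Steady-state peak Cmax,ss = C₀·R = 21 × 8/7 ≈ 24.000 mcg/mL.
Steady-state trough Cmin,ss = Cmax,ss·f ≈ 24.000 × 0.125 ≈ 3.000 mcg/mL.
Trough 3.0 mcg/mL vs MEC 4 mcg/mL: subtherapeutic.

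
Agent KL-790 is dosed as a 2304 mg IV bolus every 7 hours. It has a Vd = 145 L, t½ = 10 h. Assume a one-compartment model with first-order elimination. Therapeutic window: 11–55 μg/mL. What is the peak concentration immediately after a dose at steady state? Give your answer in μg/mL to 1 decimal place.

41.3 μg/mL

k = ln2/t½ = ln2/10 ≈ 0.069315 h⁻¹; fraction remaining f = e^(−kτ) = e^(−0.069315×7) ≈ 0.6156.
At steady state, accumulation factor R = 1/(1 − e^(−kτ)) ≈ 2.6015.
Each bolus raises the concentration by D/Vd = 2304/145 ≈ 15.890 μg/mL.
Cmax,ss = C₀/(1 − f) ≈ 15.890/0.3844 ≈ 41.337 μg/mL.
Peak 41.3 μg/mL vs MTC 55 μg/mL: below toxic threshold.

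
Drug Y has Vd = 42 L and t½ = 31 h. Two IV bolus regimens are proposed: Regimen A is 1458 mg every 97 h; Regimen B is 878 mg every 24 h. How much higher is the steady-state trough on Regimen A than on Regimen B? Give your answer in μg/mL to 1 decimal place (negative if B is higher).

Regimen A: f = (1/2)^(97/31) ≈ 0.1143; Cmin,ss = (1458/42)·f/(1−f) ≈ 4.480 μg/mL.
Regimen B: f = (1/2)^(24/31) ≈ 0.5847; Cmin,ss = (878/42)·f/(1−f) ≈ 29.432 μg/mL.
Difference ≈ 4.480 − 29.432 ≈ -24.952 μg/mL.

-25.0 μg/mL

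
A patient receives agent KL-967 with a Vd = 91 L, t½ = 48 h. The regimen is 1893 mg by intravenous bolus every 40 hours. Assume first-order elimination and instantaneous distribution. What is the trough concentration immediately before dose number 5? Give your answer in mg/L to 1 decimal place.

24.0 mg/L

f = (1/2)^(τ/t½) = (1/2)^(40/48) ≈ 0.5612.
C₀ = D/Vd = 1893/91 ≈ 20.802 mg/L.
Before the 5th dose, 4 doses have been given. Superposition: Cmin = C₀·(f + f² + … + f^4).
≈ 20.802 × (0.5612 + 0.3149 + 0.1767 + 0.0992) ≈ 20.802 × 1.1520 ≈ 23.964 mg/L.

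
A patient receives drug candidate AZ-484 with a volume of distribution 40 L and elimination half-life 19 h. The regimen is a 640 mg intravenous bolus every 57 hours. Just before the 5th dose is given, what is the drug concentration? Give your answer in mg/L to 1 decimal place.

f = (1/2)^(τ/t½) = (1/2)^(57/19) ≈ 0.1250.
C₀ = D/Vd = 640/40 ≈ 16.000 mg/L.
Before the 5th dose, 4 doses have been given. Superposition: Cmin = C₀·(f + f² + … + f^4).
≈ 16.000 × (0.1250 + 0.0156 + 0.0020 + 0.0002) ≈ 16.000 × 0.1428 ≈ 2.285 mg/L.

2.3 mg/L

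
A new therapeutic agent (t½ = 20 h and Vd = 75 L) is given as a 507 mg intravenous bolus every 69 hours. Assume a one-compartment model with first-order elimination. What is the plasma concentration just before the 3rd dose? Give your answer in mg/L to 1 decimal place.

0.7 mg/L

f = (1/2)^(τ/t½) = (1/2)^(69/20) ≈ 0.0915.
C₀ = D/Vd = 507/75 ≈ 6.760 mg/L.
Before the 3rd dose, 2 doses have been given. Superposition: Cmin = C₀·(f + f²).
≈ 6.760 × (0.0915 + 0.0084) ≈ 6.760 × 0.0999 ≈ 0.675 mg/L.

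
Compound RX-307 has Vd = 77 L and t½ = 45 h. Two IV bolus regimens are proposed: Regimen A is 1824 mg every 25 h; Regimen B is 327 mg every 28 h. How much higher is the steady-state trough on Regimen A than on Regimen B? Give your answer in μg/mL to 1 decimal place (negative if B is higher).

42.6 μg/mL

Regimen A: f = (1/2)^(25/45) ≈ 0.6804; Cmin,ss = (1824/77)·f/(1−f) ≈ 50.430 μg/mL.
Regimen B: f = (1/2)^(28/45) ≈ 0.6497; Cmin,ss = (327/77)·f/(1−f) ≈ 7.876 μg/mL.
Difference ≈ 50.430 − 7.876 ≈ 42.554 μg/mL.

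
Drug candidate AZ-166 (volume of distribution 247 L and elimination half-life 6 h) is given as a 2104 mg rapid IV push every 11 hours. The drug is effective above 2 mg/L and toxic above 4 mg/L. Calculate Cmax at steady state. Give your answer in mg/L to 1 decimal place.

τ/t½ = 11/6 ≈ 1.8333, so fraction remaining f = (1/2)^(11/6) ≈ 0.2806.
Accumulation ratio R = 1/(1 − f) ≈ 1/0.7194 ≈ 1.3900.
Each bolus raises the concentration by D/Vd = 2104/247 ≈ 8.518 mg/L.
Cmax,ss = C₀/(1 − f) ≈ 8.518/0.7194 ≈ 11.840 mg/L.
Peak 11.8 mg/L vs MTC 4 mg/L: exceeds toxic threshold.

11.8 mg/L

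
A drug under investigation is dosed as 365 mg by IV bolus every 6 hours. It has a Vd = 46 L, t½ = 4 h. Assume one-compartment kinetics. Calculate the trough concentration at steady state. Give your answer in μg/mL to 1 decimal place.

k = ln2/t½ = ln2/4 ≈ 0.173287 h⁻¹; fraction remaining f = e^(−kτ) = e^(−0.173287×6) ≈ 0.3536.
Accumulation ratio R = 1/(1 − f) ≈ 1/0.6464 ≈ 1.5470.
Single-dose peak C₀ = D/Vd = 365/46 ≈ 7.935 μg/mL.
Cmax,ss = C₀/(1 − f) ≈ 7.935/0.6464 ≈ 12.276 μg/mL.
One interval later, Cmin,ss = Cmax,ss·e^(−kτ) ≈ 12.276 × 0.3536 ≈ 4.341 μg/mL.

4.3 μg/mL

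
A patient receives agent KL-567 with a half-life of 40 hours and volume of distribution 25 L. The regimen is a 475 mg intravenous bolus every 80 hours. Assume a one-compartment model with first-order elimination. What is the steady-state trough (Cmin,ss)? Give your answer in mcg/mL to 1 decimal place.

6.3 mcg/mL

τ = 80 h = 2 half-lives, so f = (1/2)^2 = 0.25.
Accumulation ratio R = 1/(1 − f) = 1/0.75 = 4/3.
Single-dose peak C₀ = D/Vd = 475/25 = 19 mcg/mL.
Steady-state peak Cmax,ss = C₀·R = 19 × 4/3 ≈ 25.333 mcg/mL.
Steady-state trough Cmin,ss = Cmax,ss·f ≈ 25.333 × 0.25 ≈ 6.333 mcg/mL.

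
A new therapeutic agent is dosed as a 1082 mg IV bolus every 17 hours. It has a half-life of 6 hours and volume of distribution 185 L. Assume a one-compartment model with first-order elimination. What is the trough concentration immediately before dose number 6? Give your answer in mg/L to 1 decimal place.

f = (1/2)^(τ/t½) = (1/2)^(17/6) ≈ 0.1403.
C₀ = D/Vd = 1082/185 ≈ 5.849 mg/L.
Before the 6th dose, 5 doses have been given. Superposition: Cmin = C₀·(f + f² + … + f^5).
≈ 5.849 × (0.1403 + 0.0197 + 0.0028 + 0.0004 + 0.0001) ≈ 5.849 × 0.1633 ≈ 0.955 mg/L.

1.0 mg/L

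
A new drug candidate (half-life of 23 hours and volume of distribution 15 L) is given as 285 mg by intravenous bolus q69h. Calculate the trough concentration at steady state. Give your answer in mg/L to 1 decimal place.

τ = 69 h = 3 half-lives, so f = (1/2)^3 = 0.125.
At steady state, R = 1/(1 − 0.125) = 8/7.
Single-dose peak C₀ = D/Vd = 285/15 = 19 mg/L.
Steady-state peak Cmax,ss = C₀·R = 19 × 8/7 ≈ 21.714 mg/L.
Steady-state trough Cmin,ss = Cmax,ss·f ≈ 21.714 × 0.125 ≈ 2.714 mg/L.

2.7 mg/L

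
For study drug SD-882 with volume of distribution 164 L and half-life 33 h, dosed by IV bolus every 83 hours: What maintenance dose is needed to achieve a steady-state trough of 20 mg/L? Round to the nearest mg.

15470 mg

τ/t½ = 83/33 ≈ 2.5152, so f = (1/2)^(83/33) ≈ 0.174930.
Cmin,ss = (D/Vd)·f/(1−f), so D = Cmin,ss·Vd·(1−f)/f.
D = 20 × 164 × (1−f)/f ≈ 20 × 164 × 4.71657 ≈ 15470.35 mg.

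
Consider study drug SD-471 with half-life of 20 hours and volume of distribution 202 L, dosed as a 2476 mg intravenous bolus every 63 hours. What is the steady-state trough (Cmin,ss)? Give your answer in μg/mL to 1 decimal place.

τ/t½ = 63/20 ≈ 3.15, so fraction remaining f = (1/2)^(63/20) ≈ 0.1127.
Single-dose peak C₀ = D/Vd = 2476/202 ≈ 12.257 μg/mL.
Steady-state trough Cmin,ss = C₀·f/(1−f) ≈ 12.257 × 0.1127/0.8873 ≈ 1.557 μg/mL.

1.6 μg/mL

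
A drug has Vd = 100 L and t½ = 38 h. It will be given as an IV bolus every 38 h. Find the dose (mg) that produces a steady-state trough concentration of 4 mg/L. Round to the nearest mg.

400 mg

τ/t½ = 38/38 ≈ 1, so f = (1/2)^(38/38) ≈ 0.500000.
Cmin,ss = (D/Vd)·f/(1−f), so D = Cmin,ss·Vd·(1−f)/f.
D = 4 × 100 × (1−f)/f ≈ 4 × 100 × 1.00000 ≈ 400.00 mg.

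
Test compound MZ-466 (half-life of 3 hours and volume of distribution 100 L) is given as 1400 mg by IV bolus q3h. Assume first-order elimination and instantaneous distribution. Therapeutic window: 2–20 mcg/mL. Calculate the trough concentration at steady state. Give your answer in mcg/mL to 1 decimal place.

14.0 mcg/mL

τ = 3 h = 1 half-life, so f = (1/2)^1 = 0.5.
Accumulation ratio R = 1/(1 − f) = 1/0.5 = 2/1.
Single-dose peak C₀ = D/Vd = 1400/100 = 14 mcg/mL.
Steady-state peak Cmax,ss = C₀·R = 14 × 2/1 ≈ 28.000 mcg/mL.
Steady-state trough Cmin,ss = Cmax,ss·f ≈ 28.000 × 0.5 ≈ 14.000 mcg/mL.
Trough 14.0 mcg/mL vs MEC 2 mcg/mL: adequate.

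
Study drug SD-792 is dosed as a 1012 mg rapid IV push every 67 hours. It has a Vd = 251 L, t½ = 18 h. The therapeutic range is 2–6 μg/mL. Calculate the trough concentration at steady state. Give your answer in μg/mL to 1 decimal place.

0.3 μg/mL

τ/t½ = 67/18 ≈ 3.7222, so fraction remaining f = (1/2)^(67/18) ≈ 0.0758.
Single-dose peak C₀ = D/Vd = 1012/251 ≈ 4.032 μg/mL.
Steady-state trough Cmin,ss = C₀·f/(1−f) ≈ 4.032 × 0.0758/0.9242 ≈ 0.331 μg/mL.
Trough 0.3 μg/mL vs MEC 2 μg/mL: subtherapeutic.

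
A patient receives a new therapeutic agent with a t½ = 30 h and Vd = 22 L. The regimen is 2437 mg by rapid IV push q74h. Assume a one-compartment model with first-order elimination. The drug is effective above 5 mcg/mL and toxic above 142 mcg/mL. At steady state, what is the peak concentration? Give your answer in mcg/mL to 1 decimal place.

k = ln2/t½ = ln2/30 ≈ 0.023105 h⁻¹; fraction remaining f = e^(−kτ) = e^(−0.023105×74) ≈ 0.1809.
At steady state, accumulation factor R = 1/(1 − e^(−kτ)) ≈ 1.2209.
Single-dose peak C₀ = D/Vd = 2437/22 ≈ 110.773 mcg/mL.
Steady-state peak Cmax,ss = C₀·R ≈ 110.773 × 1.2209 ≈ 135.243 mcg/mL.
Peak 135.2 mcg/mL vs MTC 142 mcg/mL: below toxic threshold.

135.2 mcg/mL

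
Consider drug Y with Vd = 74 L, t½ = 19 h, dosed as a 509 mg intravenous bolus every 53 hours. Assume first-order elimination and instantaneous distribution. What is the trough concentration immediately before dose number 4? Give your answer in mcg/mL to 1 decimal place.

f = (1/2)^(τ/t½) = (1/2)^(53/19) ≈ 0.1446.
C₀ = D/Vd = 509/74 ≈ 6.878 mcg/mL.
Before the 4th dose, 3 doses have been given. Superposition: Cmin = C₀·(f + f² + … + f^3).
≈ 6.878 × (0.1446 + 0.0209 + 0.0030) ≈ 6.878 × 0.1685 ≈ 1.159 mcg/mL.

1.2 mcg/mL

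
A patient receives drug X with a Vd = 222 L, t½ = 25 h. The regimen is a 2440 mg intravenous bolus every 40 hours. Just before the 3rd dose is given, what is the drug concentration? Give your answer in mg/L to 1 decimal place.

4.8 mg/L

f = (1/2)^(τ/t½) = (1/2)^(40/25) ≈ 0.3299.
C₀ = D/Vd = 2440/222 ≈ 10.991 mg/L.
Before the 3rd dose, 2 doses have been given. Superposition: Cmin = C₀·(f + f²).
≈ 10.991 × (0.3299 + 0.1088) ≈ 10.991 × 0.4387 ≈ 4.822 mg/L.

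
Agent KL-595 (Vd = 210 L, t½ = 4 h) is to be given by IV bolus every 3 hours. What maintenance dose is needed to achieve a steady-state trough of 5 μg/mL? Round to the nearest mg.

τ/t½ = 3/4 ≈ 0.75, so f = (1/2)^(3/4) ≈ 0.594604.
Cmin,ss = (D/Vd)·f/(1−f), so D = Cmin,ss·Vd·(1−f)/f.
D = 5 × 210 × (1−f)/f ≈ 5 × 210 × 0.68179 ≈ 715.88 mg.

716 mg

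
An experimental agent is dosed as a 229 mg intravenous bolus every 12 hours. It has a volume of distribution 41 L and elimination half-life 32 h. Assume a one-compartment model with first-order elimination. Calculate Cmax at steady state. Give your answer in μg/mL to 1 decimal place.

τ/t½ = 12/32 ≈ 0.375, so fraction remaining f = (1/2)^(12/32) ≈ 0.7711.
Accumulation ratio R = 1/(1 − f) ≈ 1/0.2289 ≈ 4.3687.
Single-dose peak C₀ = D/Vd = 229/41 ≈ 5.585 μg/mL.
Steady-state peak Cmax,ss = C₀·R ≈ 5.585 × 4.3687 ≈ 24.399 μg/mL.

24.4 μg/mL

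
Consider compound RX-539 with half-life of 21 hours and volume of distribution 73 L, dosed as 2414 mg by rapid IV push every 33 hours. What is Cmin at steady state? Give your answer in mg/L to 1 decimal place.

k = ln2/t½ = ln2/21 ≈ 0.033007 h⁻¹; fraction remaining f = e^(−kτ) = e^(−0.033007×33) ≈ 0.3365.
Accumulation ratio R = 1/(1 − f) ≈ 1/0.6635 ≈ 1.5072.
Each bolus raises the concentration by D/Vd = 2414/73 ≈ 33.068 mg/L.
Cmax,ss = C₀/(1 − f) ≈ 33.068/0.6635 ≈ 49.839 mg/L.
Steady-state trough Cmin,ss = Cmax,ss·f ≈ 49.839 × 0.3365 ≈ 16.771 mg/L.

16.8 mg/L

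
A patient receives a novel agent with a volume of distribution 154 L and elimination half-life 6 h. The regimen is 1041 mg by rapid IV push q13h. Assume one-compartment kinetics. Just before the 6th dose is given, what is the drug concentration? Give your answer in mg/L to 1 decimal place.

f = (1/2)^(τ/t½) = (1/2)^(13/6) ≈ 0.2227.
C₀ = D/Vd = 1041/154 ≈ 6.760 mg/L.
Before the 6th dose, 5 doses have been given. Superposition: Cmin = C₀·(f + f² + … + f^5).
≈ 6.760 × (0.2227 + 0.0496 + 0.0110 + 0.0025 + 0.0005) ≈ 6.760 × 0.2863 ≈ 1.935 mg/L.

1.9 mg/L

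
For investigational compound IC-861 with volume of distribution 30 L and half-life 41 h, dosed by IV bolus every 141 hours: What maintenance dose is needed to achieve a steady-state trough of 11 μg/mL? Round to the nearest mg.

τ/t½ = 141/41 ≈ 3.439, so f = (1/2)^(141/41) ≈ 0.092204.
Cmin,ss = (D/Vd)·f/(1−f), so D = Cmin,ss·Vd·(1−f)/f.
D = 11 × 30 × (1−f)/f ≈ 11 × 30 × 9.84552 ≈ 3249.02 mg.

3249 mg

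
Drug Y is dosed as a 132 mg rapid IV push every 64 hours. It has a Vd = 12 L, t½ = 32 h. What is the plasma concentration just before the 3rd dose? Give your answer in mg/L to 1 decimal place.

f = (1/2)^(τ/t½) = (1/2)^(64/32) ≈ 0.2500.
C₀ = D/Vd = 132/12 ≈ 11.000 mg/L.
Before the 3rd dose, 2 doses have been given. Superposition: Cmin = C₀·(f + f²).
≈ 11.000 × (0.2500 + 0.0625) ≈ 11.000 × 0.3125 ≈ 3.438 mg/L.

3.4 mg/L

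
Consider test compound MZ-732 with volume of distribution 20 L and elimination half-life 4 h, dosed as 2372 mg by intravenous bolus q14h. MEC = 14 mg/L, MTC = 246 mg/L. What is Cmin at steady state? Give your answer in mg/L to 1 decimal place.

11.5 mg/L

τ/t½ = 14/4 ≈ 3.5, so fraction remaining f = (1/2)^(14/4) ≈ 0.0884.
Accumulation ratio R = 1/(1 − f) ≈ 1/0.9116 ≈ 1.0970.
Each bolus raises the concentration by D/Vd = 2372/20 ≈ 118.600 mg/L.
Cmax,ss = C₀/(1 − f) ≈ 118.600/0.9116 ≈ 130.101 mg/L.
One interval later, Cmin,ss = Cmax,ss·e^(−kτ) ≈ 130.101 × 0.0884 ≈ 11.501 mg/L.
Trough 11.5 mg/L vs MEC 14 mg/L: subtherapeutic.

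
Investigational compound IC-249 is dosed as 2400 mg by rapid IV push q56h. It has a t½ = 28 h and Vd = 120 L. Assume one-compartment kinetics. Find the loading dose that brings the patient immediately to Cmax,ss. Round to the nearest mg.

f = (1/2)^(56/28) ≈ 0.250000; accumulation ratio R = 1/(1−f) ≈ 1.33333.
Loading dose to hit Cmax,ss on first dose: D_load = D_maint·R ≈ 2400 × 1.33333 ≈ 3199.99 mg.

3200 mg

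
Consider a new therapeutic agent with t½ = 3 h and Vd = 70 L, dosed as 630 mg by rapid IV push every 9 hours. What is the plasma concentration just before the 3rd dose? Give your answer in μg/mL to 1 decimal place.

f = (1/2)^(τ/t½) = (1/2)^(9/3) ≈ 0.1250.
C₀ = D/Vd = 630/70 ≈ 9.000 μg/mL.
Before the 3rd dose, 2 doses have been given. Superposition: Cmin = C₀·(f + f²).
≈ 9.000 × (0.1250 + 0.0156) ≈ 9.000 × 0.1406 ≈ 1.265 μg/mL.

1.3 μg/mL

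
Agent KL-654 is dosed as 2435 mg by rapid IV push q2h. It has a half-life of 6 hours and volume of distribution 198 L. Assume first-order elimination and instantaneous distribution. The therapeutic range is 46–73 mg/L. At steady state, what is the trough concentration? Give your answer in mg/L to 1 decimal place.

47.3 mg/L

k = ln2/t½ = ln2/6 ≈ 0.115525 h⁻¹; fraction remaining f = e^(−kτ) = e^(−0.115525×2) ≈ 0.7937.
Accumulation ratio R = 1/(1 − f) ≈ 1/0.2063 ≈ 4.8473.
Each bolus raises the concentration by D/Vd = 2435/198 ≈ 12.298 mg/L.
Cmax,ss = C₀/(1 − f) ≈ 12.298/0.2063 ≈ 59.612 mg/L.
Steady-state trough Cmin,ss = Cmax,ss·f ≈ 59.612 × 0.7937 ≈ 47.314 mg/L.
Trough 47.3 mg/L vs MEC 46 mg/L: adequate.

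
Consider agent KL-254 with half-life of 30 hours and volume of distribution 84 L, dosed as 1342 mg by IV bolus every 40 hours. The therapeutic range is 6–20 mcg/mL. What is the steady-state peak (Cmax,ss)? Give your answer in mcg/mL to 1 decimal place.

τ/t½ = 40/30 ≈ 1.3333, so fraction remaining f = (1/2)^(40/30) ≈ 0.3969.
Accumulation ratio R = 1/(1 − f) ≈ 1/0.6031 ≈ 1.6581.
Each bolus raises the concentration by D/Vd = 1342/84 ≈ 15.976 mcg/mL.
Steady-state peak Cmax,ss = C₀·R ≈ 15.976 × 1.6581 ≈ 26.490 mcg/mL.
Peak 26.5 mcg/mL vs MTC 20 mcg/mL: exceeds toxic threshold.

26.5 mcg/mL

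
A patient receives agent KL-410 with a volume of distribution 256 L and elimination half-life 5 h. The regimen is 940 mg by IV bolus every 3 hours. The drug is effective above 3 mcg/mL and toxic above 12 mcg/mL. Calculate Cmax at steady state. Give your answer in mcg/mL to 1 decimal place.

τ/t½ = 3/5 ≈ 0.6, so fraction remaining f = (1/2)^(3/5) ≈ 0.6598.
At steady state, accumulation factor R = 1/(1 − e^(−kτ)) ≈ 2.9394.
Each bolus raises the concentration by D/Vd = 940/256 ≈ 3.672 mcg/mL.
Cmax,ss = C₀/(1 − f) ≈ 3.672/0.3402 ≈ 10.794 mcg/mL.
Peak 10.8 mcg/mL vs MTC 12 mcg/mL: below toxic threshold.

10.8 mcg/mL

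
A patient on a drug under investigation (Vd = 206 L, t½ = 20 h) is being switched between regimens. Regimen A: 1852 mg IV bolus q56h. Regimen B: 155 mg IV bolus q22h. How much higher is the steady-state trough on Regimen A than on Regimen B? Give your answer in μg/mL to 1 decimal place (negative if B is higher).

Regimen A: f = (1/2)^(56/20) ≈ 0.1436; Cmin,ss = (1852/206)·f/(1−f) ≈ 1.507 μg/mL.
Regimen B: f = (1/2)^(22/20) ≈ 0.4665; Cmin,ss = (155/206)·f/(1−f) ≈ 0.658 μg/mL.
Difference ≈ 1.507 − 0.658 ≈ 0.849 μg/mL.

0.8 μg/mL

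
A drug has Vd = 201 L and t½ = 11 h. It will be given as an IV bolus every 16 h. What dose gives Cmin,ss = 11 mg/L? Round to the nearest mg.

3849 mg

τ/t½ = 16/11 ≈ 1.4545, so f = (1/2)^(16/11) ≈ 0.364870.
Cmin,ss = (D/Vd)·f/(1−f), so D = Cmin,ss·Vd·(1−f)/f.
D = 11 × 201 × (1−f)/f ≈ 11 × 201 × 1.74070 ≈ 3848.69 mg.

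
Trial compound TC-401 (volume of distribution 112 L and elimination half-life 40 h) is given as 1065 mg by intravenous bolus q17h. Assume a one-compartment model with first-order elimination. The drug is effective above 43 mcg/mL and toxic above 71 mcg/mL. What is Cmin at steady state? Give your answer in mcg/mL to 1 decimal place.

Over one 17-h interval, 17/40 ≈ 0.425 half-lives elapse, leaving f ≈ 0.7448 of each dose.
At steady state, accumulation factor R = 1/(1 − e^(−kτ)) ≈ 3.9185.
Single-dose peak C₀ = D/Vd = 1065/112 ≈ 9.509 mcg/mL.
Steady-state peak Cmax,ss = C₀·R ≈ 9.509 × 3.9185 ≈ 37.261 mcg/mL.
Steady-state trough Cmin,ss = Cmax,ss·f ≈ 37.261 × 0.7448 ≈ 27.752 mcg/mL.
Trough 27.8 mcg/mL vs MEC 43 mcg/mL: subtherapeutic.

27.8 mcg/mL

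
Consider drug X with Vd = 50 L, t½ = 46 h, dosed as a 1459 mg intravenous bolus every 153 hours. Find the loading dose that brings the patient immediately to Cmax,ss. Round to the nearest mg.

f = (1/2)^(153/46) ≈ 0.099712; accumulation ratio R = 1/(1−f) ≈ 1.11076.
Loading dose to hit Cmax,ss on first dose: D_load = D_maint·R ≈ 1459 × 1.11076 ≈ 1620.60 mg.

1621 mg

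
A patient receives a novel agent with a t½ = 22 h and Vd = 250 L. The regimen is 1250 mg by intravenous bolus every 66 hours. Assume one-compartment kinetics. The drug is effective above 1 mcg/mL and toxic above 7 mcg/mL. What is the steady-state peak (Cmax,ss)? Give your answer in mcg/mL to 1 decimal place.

5.7 mcg/mL

The dosing interval is 3 half-lives, so f = 2^(−3) = 0.125.
Accumulation ratio R = 1/(1 − f) = 1/0.875 = 8/7.
Single-dose peak C₀ = D/Vd = 1250/250 = 5 mcg/mL.
Steady-state peak Cmax,ss = C₀·R = 5 × 8/7 ≈ 5.714 mcg/mL.
Peak 5.7 mcg/mL vs MTC 7 mcg/mL: below toxic threshold.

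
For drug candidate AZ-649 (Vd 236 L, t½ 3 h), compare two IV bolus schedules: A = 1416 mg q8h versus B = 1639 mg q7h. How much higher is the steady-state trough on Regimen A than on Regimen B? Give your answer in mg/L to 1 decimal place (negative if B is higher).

Regimen A: f = (1/2)^(8/3) ≈ 0.1575; Cmin,ss = (1416/236)·f/(1−f) ≈ 1.122 mg/L.
Regimen B: f = (1/2)^(7/3) ≈ 0.1984; Cmin,ss = (1639/236)·f/(1−f) ≈ 1.719 mg/L.
Difference ≈ 1.122 − 1.719 ≈ -0.597 mg/L.

-0.6 mg/L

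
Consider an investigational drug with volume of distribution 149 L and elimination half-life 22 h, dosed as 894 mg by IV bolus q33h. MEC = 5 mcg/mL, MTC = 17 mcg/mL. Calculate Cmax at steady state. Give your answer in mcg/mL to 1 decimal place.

Over one 33-h interval, 33/22 ≈ 1.5 half-lives elapse, leaving f ≈ 0.3536 of each dose.
Accumulation ratio R = 1/(1 − f) ≈ 1/0.6464 ≈ 1.5470.
Each bolus raises the concentration by D/Vd = 894/149 ≈ 6.000 mcg/mL.
Steady-state peak Cmax,ss = C₀·R ≈ 6.000 × 1.5470 ≈ 9.282 mcg/mL.
Peak 9.3 mcg/mL vs MTC 17 mcg/mL: below toxic threshold.

9.3 mcg/mL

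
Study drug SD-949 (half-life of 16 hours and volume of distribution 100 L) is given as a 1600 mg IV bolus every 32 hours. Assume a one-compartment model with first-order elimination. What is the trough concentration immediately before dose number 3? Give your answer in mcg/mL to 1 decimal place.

f = (1/2)^(τ/t½) = (1/2)^(32/16) ≈ 0.2500.
C₀ = D/Vd = 1600/100 ≈ 16.000 mcg/mL.
Before the 3rd dose, 2 doses have been given. Superposition: Cmin = C₀·(f + f²).
≈ 16.000 × (0.2500 + 0.0625) ≈ 16.000 × 0.3125 ≈ 5.000 mcg/mL.

5.0 mcg/mL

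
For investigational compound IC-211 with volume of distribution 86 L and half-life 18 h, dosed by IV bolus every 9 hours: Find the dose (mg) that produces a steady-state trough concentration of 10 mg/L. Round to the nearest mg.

τ/t½ = 9/18 ≈ 0.5, so f = (1/2)^(9/18) ≈ 0.707107.
Cmin,ss = (D/Vd)·f/(1−f), so D = Cmin,ss·Vd·(1−f)/f.
D = 10 × 86 × (1−f)/f ≈ 10 × 86 × 0.41421 ≈ 356.22 mg.

356 mg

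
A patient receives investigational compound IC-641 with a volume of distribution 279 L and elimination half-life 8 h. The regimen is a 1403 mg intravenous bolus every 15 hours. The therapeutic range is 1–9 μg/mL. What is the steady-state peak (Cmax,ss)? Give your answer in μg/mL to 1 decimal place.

Over one 15-h interval, 15/8 ≈ 1.875 half-lives elapse, leaving f ≈ 0.2726 of each dose.
Accumulation ratio R = 1/(1 − f) ≈ 1/0.7274 ≈ 1.3748.
Single-dose peak C₀ = D/Vd = 1403/279 ≈ 5.029 μg/mL.
Cmax,ss = C₀/(1 − f) ≈ 5.029/0.7274 ≈ 6.914 μg/mL.
Peak 6.9 μg/mL vs MTC 9 μg/mL: below toxic threshold.

6.9 μg/mL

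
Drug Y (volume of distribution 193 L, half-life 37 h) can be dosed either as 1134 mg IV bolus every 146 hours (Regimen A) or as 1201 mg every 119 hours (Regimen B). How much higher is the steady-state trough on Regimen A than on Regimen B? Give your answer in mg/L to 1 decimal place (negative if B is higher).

-0.3 mg/L

Regimen A: f = (1/2)^(146/37) ≈ 0.0649; Cmin,ss = (1134/193)·f/(1−f) ≈ 0.408 mg/L.
Regimen B: f = (1/2)^(119/37) ≈ 0.1076; Cmin,ss = (1201/193)·f/(1−f) ≈ 0.750 mg/L.
Difference ≈ 0.408 − 0.750 ≈ -0.342 mg/L.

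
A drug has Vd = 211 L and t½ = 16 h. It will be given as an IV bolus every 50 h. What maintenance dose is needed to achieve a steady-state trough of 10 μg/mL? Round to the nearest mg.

τ/t½ = 50/16 ≈ 3.125, so f = (1/2)^(50/16) ≈ 0.114626.
Cmin,ss = (D/Vd)·f/(1−f), so D = Cmin,ss·Vd·(1−f)/f.
D = 10 × 211 × (1−f)/f ≈ 10 × 211 × 7.72402 ≈ 16297.68 mg.

16298 mg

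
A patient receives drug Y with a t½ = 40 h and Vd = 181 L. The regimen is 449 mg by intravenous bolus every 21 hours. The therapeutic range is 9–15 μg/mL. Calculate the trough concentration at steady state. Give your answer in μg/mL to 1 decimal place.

5.7 μg/mL

Over one 21-h interval, 21/40 ≈ 0.525 half-lives elapse, leaving f ≈ 0.6950 of each dose.
Accumulation ratio R = 1/(1 − f) ≈ 1/0.3050 ≈ 3.2787.
Each bolus raises the concentration by D/Vd = 449/181 ≈ 2.481 μg/mL.
Cmax,ss = C₀/(1 − f) ≈ 2.481/0.3050 ≈ 8.134 μg/mL.
Steady-state trough Cmin,ss = Cmax,ss·f ≈ 8.134 × 0.6950 ≈ 5.653 μg/mL.
Trough 5.7 μg/mL vs MEC 9 μg/mL: subtherapeutic.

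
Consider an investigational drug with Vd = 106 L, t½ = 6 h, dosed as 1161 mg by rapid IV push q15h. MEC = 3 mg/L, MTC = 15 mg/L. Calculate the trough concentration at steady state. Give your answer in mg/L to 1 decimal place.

Over one 15-h interval, 15/6 ≈ 2.5 half-lives elapse, leaving f ≈ 0.1768 of each dose.
At steady state, accumulation factor R = 1/(1 − e^(−kτ)) ≈ 1.2148.
Single-dose peak C₀ = D/Vd = 1161/106 ≈ 10.953 mg/L.
Steady-state peak Cmax,ss = C₀·R ≈ 10.953 × 1.2148 ≈ 13.306 mg/L.
One interval later, Cmin,ss = Cmax,ss·e^(−kτ) ≈ 13.306 × 0.1768 ≈ 2.353 mg/L.
Trough 2.4 mg/L vs MEC 3 mg/L: subtherapeutic.

2.4 mg/L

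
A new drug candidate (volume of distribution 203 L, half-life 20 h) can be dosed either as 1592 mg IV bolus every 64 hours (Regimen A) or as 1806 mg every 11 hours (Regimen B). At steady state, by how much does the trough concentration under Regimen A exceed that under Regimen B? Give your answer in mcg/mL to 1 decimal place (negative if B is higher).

Regimen A: f = (1/2)^(64/20) ≈ 0.1088; Cmin,ss = (1592/203)·f/(1−f) ≈ 0.957 mcg/mL.
Regimen B: f = (1/2)^(11/20) ≈ 0.6830; Cmin,ss = (1806/203)·f/(1−f) ≈ 19.168 mcg/mL.
Difference ≈ 0.957 − 19.168 ≈ -18.211 mcg/mL.

-18.2 mcg/mL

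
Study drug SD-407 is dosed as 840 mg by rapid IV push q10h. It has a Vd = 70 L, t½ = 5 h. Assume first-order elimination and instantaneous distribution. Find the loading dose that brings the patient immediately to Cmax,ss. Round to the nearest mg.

f = (1/2)^(10/5) ≈ 0.250000; accumulation ratio R = 1/(1−f) ≈ 1.33333.
Loading dose to hit Cmax,ss on first dose: D_load = D_maint·R ≈ 840 × 1.33333 ≈ 1120.00 mg.

1120 mg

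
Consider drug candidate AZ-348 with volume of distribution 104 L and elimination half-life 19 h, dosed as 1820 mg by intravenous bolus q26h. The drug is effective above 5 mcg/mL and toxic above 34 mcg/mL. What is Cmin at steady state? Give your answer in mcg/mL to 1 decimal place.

11.1 mcg/mL

τ/t½ = 26/19 ≈ 1.3684, so fraction remaining f = (1/2)^(26/19) ≈ 0.3873.
Single-dose peak C₀ = D/Vd = 1820/104 ≈ 17.500 mcg/mL.
Steady-state trough Cmin,ss = C₀·f/(1−f) ≈ 17.500 × 0.3873/0.6127 ≈ 11.062 mcg/mL.
Trough 11.1 mcg/mL vs MEC 5 mcg/mL: adequate.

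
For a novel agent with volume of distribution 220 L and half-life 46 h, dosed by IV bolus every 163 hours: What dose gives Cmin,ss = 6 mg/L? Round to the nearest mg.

14071 mg

τ/t½ = 163/46 ≈ 3.5435, so f = (1/2)^(163/46) ≈ 0.085764.
Cmin,ss = (D/Vd)·f/(1−f), so D = Cmin,ss·Vd·(1−f)/f.
D = 6 × 220 × (1−f)/f ≈ 6 × 220 × 10.65990 ≈ 14071.07 mg.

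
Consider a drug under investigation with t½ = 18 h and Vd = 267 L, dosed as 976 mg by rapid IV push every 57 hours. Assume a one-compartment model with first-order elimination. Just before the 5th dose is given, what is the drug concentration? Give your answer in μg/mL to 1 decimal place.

0.5 μg/mL

f = (1/2)^(τ/t½) = (1/2)^(57/18) ≈ 0.1114.
C₀ = D/Vd = 976/267 ≈ 3.655 μg/mL.
Before the 5th dose, 4 doses have been given. Superposition: Cmin = C₀·(f + f² + … + f^4).
≈ 3.655 × (0.1114 + 0.0124 + 0.0014 + 0.0002) ≈ 3.655 × 0.1254 ≈ 0.458 μg/mL.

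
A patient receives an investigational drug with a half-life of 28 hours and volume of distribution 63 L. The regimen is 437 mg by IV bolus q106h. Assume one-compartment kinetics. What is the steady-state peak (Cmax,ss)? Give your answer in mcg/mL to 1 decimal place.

7.5 mcg/mL

Over one 106-h interval, 106/28 ≈ 3.7857 half-lives elapse, leaving f ≈ 0.0725 of each dose.
Accumulation ratio R = 1/(1 − f) ≈ 1/0.9275 ≈ 1.0782.
Each bolus raises the concentration by D/Vd = 437/63 ≈ 6.937 mcg/mL.
Steady-state peak Cmax,ss = C₀·R ≈ 6.937 × 1.0782 ≈ 7.479 mcg/mL.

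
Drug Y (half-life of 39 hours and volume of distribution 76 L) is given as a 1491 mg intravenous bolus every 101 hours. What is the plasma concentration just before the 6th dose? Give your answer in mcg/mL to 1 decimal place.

3.9 mcg/mL

f = (1/2)^(τ/t½) = (1/2)^(101/39) ≈ 0.1661.
C₀ = D/Vd = 1491/76 ≈ 19.618 mcg/mL.
Before the 6th dose, 5 doses have been given. Superposition: Cmin = C₀·(f + f² + … + f^5).
≈ 19.618 × (0.1661 + 0.0276 + 0.0046 + 0.0008 + 0.0001) ≈ 19.618 × 0.1992 ≈ 3.908 mcg/mL.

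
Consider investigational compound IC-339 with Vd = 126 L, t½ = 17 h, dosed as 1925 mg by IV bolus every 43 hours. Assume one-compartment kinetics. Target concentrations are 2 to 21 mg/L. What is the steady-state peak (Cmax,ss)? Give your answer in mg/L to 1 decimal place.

18.5 mg/L

τ/t½ = 43/17 ≈ 2.5294, so fraction remaining f = (1/2)^(43/17) ≈ 0.1732.
At steady state, accumulation factor R = 1/(1 − e^(−kτ)) ≈ 1.2095.
Each bolus raises the concentration by D/Vd = 1925/126 ≈ 15.278 mg/L.
Cmax,ss = C₀/(1 − f) ≈ 15.278/0.8268 ≈ 18.478 mg/L.
Peak 18.5 mg/L vs MTC 21 mg/L: below toxic threshold.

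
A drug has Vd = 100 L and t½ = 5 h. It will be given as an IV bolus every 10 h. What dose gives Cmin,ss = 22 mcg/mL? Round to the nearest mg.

6600 mg

τ/t½ = 10/5 ≈ 2, so f = (1/2)^(10/5) ≈ 0.250000.
Cmin,ss = (D/Vd)·f/(1−f), so D = Cmin,ss·Vd·(1−f)/f.
D = 22 × 100 × (1−f)/f ≈ 22 × 100 × 3.00000 ≈ 6600.00 mg.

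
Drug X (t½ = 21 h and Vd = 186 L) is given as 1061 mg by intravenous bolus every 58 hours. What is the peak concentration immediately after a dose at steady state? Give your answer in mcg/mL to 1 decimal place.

k = ln2/t½ = ln2/21 ≈ 0.033007 h⁻¹; fraction remaining f = e^(−kτ) = e^(−0.033007×58) ≈ 0.1474.
At steady state, accumulation factor R = 1/(1 − e^(−kτ)) ≈ 1.1729.
Each bolus raises the concentration by D/Vd = 1061/186 ≈ 5.704 mcg/mL.
Steady-state peak Cmax,ss = C₀·R ≈ 5.704 × 1.1729 ≈ 6.690 mcg/mL.

6.7 mcg/mL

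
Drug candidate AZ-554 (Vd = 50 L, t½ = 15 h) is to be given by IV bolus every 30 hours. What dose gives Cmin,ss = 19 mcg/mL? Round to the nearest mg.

2850 mg

τ/t½ = 30/15 ≈ 2, so f = (1/2)^(30/15) ≈ 0.250000.
Cmin,ss = (D/Vd)·f/(1−f), so D = Cmin,ss·Vd·(1−f)/f.
D = 19 × 50 × (1−f)/f ≈ 19 × 50 × 3.00000 ≈ 2850.00 mg.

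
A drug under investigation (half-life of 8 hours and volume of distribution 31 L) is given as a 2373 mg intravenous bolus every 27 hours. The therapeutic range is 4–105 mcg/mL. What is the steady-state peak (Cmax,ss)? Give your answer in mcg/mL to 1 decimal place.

k = ln2/t½ = ln2/8 ≈ 0.086643 h⁻¹; fraction remaining f = e^(−kτ) = e^(−0.086643×27) ≈ 0.0964.
Accumulation ratio R = 1/(1 − f) ≈ 1/0.9036 ≈ 1.1067.
Single-dose peak C₀ = D/Vd = 2373/31 ≈ 76.548 mcg/mL.
Steady-state peak Cmax,ss = C₀·R ≈ 76.548 × 1.1067 ≈ 84.716 mcg/mL.
Peak 84.7 mcg/mL vs MTC 105 mcg/mL: below toxic threshold.

84.7 mcg/mL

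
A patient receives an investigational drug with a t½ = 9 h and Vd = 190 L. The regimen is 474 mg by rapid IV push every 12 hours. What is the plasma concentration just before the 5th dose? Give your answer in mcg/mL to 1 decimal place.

f = (1/2)^(τ/t½) = (1/2)^(12/9) ≈ 0.3969.
C₀ = D/Vd = 474/190 ≈ 2.495 mcg/mL.
Before the 5th dose, 4 doses have been given. Superposition: Cmin = C₀·(f + f² + … + f^4).
≈ 2.495 × (0.3969 + 0.1575 + 0.0625 + 0.0248) ≈ 2.495 × 0.6417 ≈ 1.601 mcg/mL.

1.6 mcg/mL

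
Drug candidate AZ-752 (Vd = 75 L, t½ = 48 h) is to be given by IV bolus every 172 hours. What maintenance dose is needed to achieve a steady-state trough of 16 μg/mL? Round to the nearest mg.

τ/t½ = 172/48 ≈ 3.5833, so f = (1/2)^(172/48) ≈ 0.083427.
Cmin,ss = (D/Vd)·f/(1−f), so D = Cmin,ss·Vd·(1−f)/f.
D = 16 × 75 × (1−f)/f ≈ 16 × 75 × 10.98653 ≈ 13183.84 mg.

13184 mg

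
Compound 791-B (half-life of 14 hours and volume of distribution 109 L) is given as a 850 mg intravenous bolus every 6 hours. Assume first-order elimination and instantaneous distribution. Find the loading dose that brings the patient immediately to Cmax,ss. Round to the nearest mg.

3307 mg

f = (1/2)^(6/14) ≈ 0.742997; accumulation ratio R = 1/(1−f) ≈ 3.89101.
Loading dose to hit Cmax,ss on first dose: D_load = D_maint·R ≈ 850 × 3.89101 ≈ 3307.36 mg.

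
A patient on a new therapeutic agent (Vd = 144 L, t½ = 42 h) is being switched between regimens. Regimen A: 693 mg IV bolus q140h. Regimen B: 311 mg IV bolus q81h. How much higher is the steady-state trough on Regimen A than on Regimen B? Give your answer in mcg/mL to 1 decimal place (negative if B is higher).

Regimen A: f = (1/2)^(140/42) ≈ 0.0992; Cmin,ss = (693/144)·f/(1−f) ≈ 0.530 mcg/mL.
Regimen B: f = (1/2)^(81/42) ≈ 0.2627; Cmin,ss = (311/144)·f/(1−f) ≈ 0.770 mcg/mL.
Difference ≈ 0.530 − 0.770 ≈ -0.240 mcg/mL.

-0.2 mcg/mL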